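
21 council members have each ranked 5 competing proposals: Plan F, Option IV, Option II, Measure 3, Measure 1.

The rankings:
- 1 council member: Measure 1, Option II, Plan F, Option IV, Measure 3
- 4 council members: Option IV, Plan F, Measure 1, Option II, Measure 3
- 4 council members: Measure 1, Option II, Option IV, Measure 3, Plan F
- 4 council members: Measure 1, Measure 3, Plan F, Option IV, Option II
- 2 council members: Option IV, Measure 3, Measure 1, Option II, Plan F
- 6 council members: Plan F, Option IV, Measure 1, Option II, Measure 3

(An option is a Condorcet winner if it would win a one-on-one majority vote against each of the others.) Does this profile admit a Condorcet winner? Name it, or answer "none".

Head-to-head results (21 council members):
Plan F–Option IV: Plan F 11–10.
Plan F–Option II: Plan F 14–7.
Plan F vs Measure 3: Plan F wins 11–10.
Plan F vs Measure 1: Measure 1 wins 11–10.
Option IV vs Option II: Option IV, 16–5.
Option IV vs Measure 3: Option IV wins 17–4.
Option IV vs Measure 1: Option IV, 12–9.
Option II vs Measure 3: Option II, 15–6.
Option II vs Measure 1: Measure 1 wins 21–0.
Measure 3–Measure 1: Measure 1 19–2.
Every option loses at least once (Plan F loses to Measure 1; Option IV loses to Plan F; Option II loses to Plan F; Measure 3 loses to Plan F; Measure 1 loses to Option IV). The majority relation contains the cycle Plan F > Option IV > Measure 1 > Plan F, so there is no Condorcet winner.

none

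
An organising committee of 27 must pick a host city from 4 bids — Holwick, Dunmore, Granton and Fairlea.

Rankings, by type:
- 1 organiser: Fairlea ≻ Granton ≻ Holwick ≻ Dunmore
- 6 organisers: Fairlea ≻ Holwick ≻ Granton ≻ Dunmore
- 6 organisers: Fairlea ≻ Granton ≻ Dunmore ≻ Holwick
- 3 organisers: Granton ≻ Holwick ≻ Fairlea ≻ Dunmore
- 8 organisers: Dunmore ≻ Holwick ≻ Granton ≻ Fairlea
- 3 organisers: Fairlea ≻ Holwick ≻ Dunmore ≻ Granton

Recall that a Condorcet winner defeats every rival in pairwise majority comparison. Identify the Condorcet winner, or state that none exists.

Fairlea

Check each pair by majority over 27 ballots:
Holwick vs Dunmore: Dunmore, 14–13.
Holwick–Granton: Holwick 17–10.
Holwick–Fairlea: Fairlea 16–11.
Dunmore vs Granton: Granton, 16–11.
Dunmore–Fairlea: Fairlea 19–8.
Granton vs Fairlea: Fairlea, 16–11.
Fairlea beats each of Holwick, Dunmore, Granton — Fairlea is the Condorcet winner.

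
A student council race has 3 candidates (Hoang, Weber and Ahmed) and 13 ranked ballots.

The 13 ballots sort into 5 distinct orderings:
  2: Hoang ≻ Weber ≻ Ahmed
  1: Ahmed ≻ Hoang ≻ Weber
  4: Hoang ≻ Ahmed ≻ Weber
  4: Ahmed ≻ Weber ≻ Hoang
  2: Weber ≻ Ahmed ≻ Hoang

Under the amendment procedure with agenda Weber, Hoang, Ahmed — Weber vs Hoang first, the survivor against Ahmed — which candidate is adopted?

Round 1: Weber vs Hoang — 6–7, Hoang advances.
Round 2: Hoang vs Ahmed — 6–7, Ahmed advances.
The agenda winner is Ahmed.

Ahmed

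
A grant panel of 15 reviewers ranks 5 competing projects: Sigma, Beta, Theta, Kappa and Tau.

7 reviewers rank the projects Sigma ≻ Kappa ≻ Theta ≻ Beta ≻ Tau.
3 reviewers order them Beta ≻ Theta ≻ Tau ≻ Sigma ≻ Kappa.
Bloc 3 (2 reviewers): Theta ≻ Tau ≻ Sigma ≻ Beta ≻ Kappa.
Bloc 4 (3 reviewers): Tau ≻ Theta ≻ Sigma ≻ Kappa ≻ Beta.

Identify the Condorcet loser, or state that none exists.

Pairwise majorities:
Sigma–Beta: Sigma 12–3.
Sigma vs Theta: Sigma is ranked higher on 7 ballots, Theta on 8. Theta wins 8–7.
Sigma–Kappa: Sigma 15–0.
Sigma–Tau: Tau 8–7.
Beta vs Theta: 3 to 12, Theta.
Beta–Kappa: Kappa 10–5.
Beta vs Tau: Beta wins 10–5.
Theta–Kappa: Theta 8–7.
Theta vs Tau: 12 to 3, Theta.
Kappa–Tau: Tau 8–7.
No project is winless: Sigma beats Beta; Beta beats Tau; Theta beats Sigma; Kappa beats Beta; Tau beats Sigma. There is no Condorcet loser.

none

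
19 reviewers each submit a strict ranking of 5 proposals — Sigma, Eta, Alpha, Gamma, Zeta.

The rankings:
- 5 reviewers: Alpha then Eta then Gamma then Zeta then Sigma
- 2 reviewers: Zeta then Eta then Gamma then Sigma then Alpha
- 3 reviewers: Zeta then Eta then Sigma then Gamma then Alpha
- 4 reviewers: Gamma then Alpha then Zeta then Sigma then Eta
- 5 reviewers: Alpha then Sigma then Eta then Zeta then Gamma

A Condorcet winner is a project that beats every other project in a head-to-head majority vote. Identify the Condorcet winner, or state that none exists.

Alpha

Check each pair by majority over 19 ballots:
Sigma vs Eta: 9 to 10, Eta.
Sigma vs Alpha: Sigma preferred on 2+3 = 5 ballots; Alpha wins 14–5.
Sigma vs Gamma: Sigma is ranked higher on 3+5 = 8 ballots, Gamma on 11. Gamma wins 11–8.
Sigma vs Zeta: 5 for Sigma, 14 for Zeta — Zeta by 14–5.
Eta vs Alpha: 5 to 14, Alpha.
Eta vs Gamma: 15 to 4, Eta.
Eta vs Zeta: Eta is ranked higher on 5+5 = 10 ballots, Zeta on 9. Eta wins 10–9.
Alpha vs Gamma: 10 to 9, Alpha.
Alpha vs Zeta: Alpha is ranked higher on 5+4+5 = 14 ballots, Zeta on 5. Alpha wins 14–5.
Gamma vs Zeta: Gamma preferred on 5+4 = 9 ballots; Zeta wins 10–9.
Only Alpha has no losses; Alpha is the Condorcet winner.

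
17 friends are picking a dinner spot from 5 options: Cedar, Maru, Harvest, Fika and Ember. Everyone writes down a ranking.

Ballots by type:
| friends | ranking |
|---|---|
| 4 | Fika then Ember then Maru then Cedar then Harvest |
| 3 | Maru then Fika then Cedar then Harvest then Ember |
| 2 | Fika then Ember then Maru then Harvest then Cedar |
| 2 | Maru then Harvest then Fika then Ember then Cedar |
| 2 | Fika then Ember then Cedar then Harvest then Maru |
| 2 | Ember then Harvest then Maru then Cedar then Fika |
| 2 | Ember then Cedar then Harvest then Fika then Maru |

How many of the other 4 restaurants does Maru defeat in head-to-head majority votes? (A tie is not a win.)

Maru against each rival (17 friends):
Maru vs Cedar: Maru, 13–4.
Maru vs Harvest: 4+3+2+2 = 11 for Maru, 6 for Harvest — Maru by 11–6.
Maru vs Fika: Fika wins 10–7.
Maru vs Ember: 3+2 = 5 for Maru, 12 for Ember — Ember by 12–5.
Maru beats Cedar, Harvest; loses to Fika, Ember — 2 pairwise wins.

2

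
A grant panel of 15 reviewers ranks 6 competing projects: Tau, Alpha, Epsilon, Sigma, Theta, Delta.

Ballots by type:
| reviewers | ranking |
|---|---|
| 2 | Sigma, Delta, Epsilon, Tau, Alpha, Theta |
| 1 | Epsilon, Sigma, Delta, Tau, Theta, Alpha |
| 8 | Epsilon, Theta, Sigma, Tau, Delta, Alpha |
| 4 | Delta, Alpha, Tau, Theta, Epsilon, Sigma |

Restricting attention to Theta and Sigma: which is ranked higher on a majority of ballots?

Theta

Ballots ranking Theta above Sigma: 8 + 4 = 12.
Ballots ranking Sigma above Theta: 15 − 12 = 3.
Theta wins the head-to-head 12–3.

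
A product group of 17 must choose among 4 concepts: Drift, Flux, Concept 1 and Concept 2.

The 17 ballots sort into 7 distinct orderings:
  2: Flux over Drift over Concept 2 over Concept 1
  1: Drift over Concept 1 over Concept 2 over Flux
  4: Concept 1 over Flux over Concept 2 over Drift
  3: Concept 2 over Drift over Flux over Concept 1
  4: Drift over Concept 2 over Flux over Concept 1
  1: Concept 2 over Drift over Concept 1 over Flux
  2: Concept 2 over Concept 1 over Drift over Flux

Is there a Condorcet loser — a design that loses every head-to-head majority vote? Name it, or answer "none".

Concept 1

Pairwise majorities:
Drift–Flux: Drift 11–6.
Drift–Concept 1: Drift 11–6.
Drift–Concept 2: Concept 2 10–7.
Flux vs Concept 1: Flux preferred on 2+3+4 = 9 ballots; Flux wins 9–8.
Flux vs Concept 2: 6 to 11, Concept 2.
Concept 1 vs Concept 2: Concept 1 preferred on 1+4 = 5 ballots; Concept 2 wins 12–5.
Only Concept 1 has no wins; Concept 1 is the Condorcet loser.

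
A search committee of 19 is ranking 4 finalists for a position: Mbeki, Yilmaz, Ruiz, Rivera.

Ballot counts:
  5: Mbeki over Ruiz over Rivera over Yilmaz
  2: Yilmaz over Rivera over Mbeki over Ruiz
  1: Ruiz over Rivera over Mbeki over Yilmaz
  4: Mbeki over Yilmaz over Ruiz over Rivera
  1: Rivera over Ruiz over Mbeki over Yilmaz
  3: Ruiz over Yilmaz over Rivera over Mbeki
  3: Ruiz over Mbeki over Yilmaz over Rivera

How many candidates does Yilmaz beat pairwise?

1

Yilmaz against each rival (19 committee members):
Yilmaz vs Mbeki: Mbeki wins 14–5.
Yilmaz vs Ruiz: Ruiz, 13–6.
Yilmaz vs Rivera: 12 to 7, Yilmaz.
Yilmaz beats Rivera; loses to Mbeki, Ruiz — 1 pairwise win.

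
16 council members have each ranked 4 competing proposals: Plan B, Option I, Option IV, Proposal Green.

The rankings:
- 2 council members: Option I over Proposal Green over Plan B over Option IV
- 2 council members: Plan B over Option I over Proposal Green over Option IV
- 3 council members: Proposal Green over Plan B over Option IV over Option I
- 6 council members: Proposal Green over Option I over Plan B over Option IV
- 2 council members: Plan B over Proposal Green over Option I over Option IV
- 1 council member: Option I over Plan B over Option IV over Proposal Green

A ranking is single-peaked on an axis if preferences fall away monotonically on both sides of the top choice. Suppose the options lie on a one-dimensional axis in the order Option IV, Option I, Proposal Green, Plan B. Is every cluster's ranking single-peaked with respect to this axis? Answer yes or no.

Axis positions: Option IV=1, Option I=2, Proposal Green=3, Plan B=4.
Cluster 1 (peak Option I at position 2): ranking walks positions 2-3-4-1, expanding outward from the peak — single-peaked.
Cluster 2: ranking walks positions 4-2-3-1; Option I is ranked above Proposal Green even though Proposal Green lies between Option I and the peak Plan B on the axis — preferences dip and rise again. Not single-peaked.
Cluster 3: ranking walks positions 3-4-1-2; Option IV is ranked above Option I even though Option I lies between Option IV and the peak Proposal Green on the axis — preferences dip and rise again. Not single-peaked.
Cluster 4 (peak Proposal Green at position 3): ranking walks positions 3-2-4-1, expanding outward from the peak — single-peaked.
Cluster 5 (peak Plan B at position 4): ranking walks positions 4-3-2-1, expanding outward from the peak — single-peaked.
Cluster 6: ranking walks positions 2-4-1-3; Plan B is ranked above Proposal Green even though Proposal Green lies between Plan B and the peak Option I on the axis — preferences dip and rise again. Not single-peaked.
Cluster 2 violates single-peakedness, so the profile is not single-peaked on this axis.

no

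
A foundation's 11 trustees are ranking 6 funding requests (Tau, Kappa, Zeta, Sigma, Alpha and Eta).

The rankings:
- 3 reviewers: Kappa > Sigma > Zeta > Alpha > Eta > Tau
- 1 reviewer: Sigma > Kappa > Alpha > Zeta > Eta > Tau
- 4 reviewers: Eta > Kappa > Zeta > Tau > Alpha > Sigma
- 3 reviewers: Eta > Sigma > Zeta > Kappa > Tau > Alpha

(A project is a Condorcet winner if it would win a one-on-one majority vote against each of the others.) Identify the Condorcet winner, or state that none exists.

Eta

Check each pair by majority over 11 ballots:
Tau vs Kappa: Tau is ranked higher on 0 ballots, Kappa on 11. Kappa wins 11–0.
Tau vs Zeta: 0 for Tau, 11 for Zeta — Zeta by 11–0.
Tau vs Sigma: Tau is ranked higher on 4 ballots, Sigma on 7. Sigma wins 7–4.
Tau vs Alpha: Tau preferred on 4+3 = 7 ballots; Tau wins 7–4.
Tau vs Eta: 0 for Tau, 11 for Eta — Eta by 11–0.
Kappa vs Zeta: 8 to 3, Kappa.
Kappa vs Sigma: 7 to 4, Kappa.
Kappa vs Alpha: 11 to 0, Kappa.
Kappa vs Eta: 4 to 7, Eta.
Zeta vs Sigma: 4 for Zeta, 7 for Sigma — Sigma by 7–4.
Zeta vs Alpha: 3+4+3 = 10 for Zeta, 1 for Alpha — Zeta by 10–1.
Zeta vs Eta: Zeta preferred on 3+1 = 4 ballots; Eta wins 7–4.
Sigma vs Alpha: 7 to 4, Sigma.
Sigma vs Eta: 3+1 = 4 for Sigma, 7 for Eta — Eta by 7–4.
Alpha vs Eta: 4 to 7, Eta.
Eta defeats every rival head-to-head and is the Condorcet winner.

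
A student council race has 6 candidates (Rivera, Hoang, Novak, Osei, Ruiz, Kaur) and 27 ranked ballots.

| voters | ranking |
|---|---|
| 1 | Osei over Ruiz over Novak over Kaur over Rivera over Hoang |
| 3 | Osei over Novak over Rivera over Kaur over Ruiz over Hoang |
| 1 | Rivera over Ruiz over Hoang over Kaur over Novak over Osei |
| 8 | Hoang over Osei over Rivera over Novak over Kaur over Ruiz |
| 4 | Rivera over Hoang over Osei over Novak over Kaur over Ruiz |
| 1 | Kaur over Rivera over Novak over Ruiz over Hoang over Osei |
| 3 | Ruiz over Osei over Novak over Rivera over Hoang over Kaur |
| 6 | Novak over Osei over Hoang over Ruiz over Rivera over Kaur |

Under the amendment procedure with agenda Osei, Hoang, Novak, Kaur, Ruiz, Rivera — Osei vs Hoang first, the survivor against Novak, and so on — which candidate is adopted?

Round 1: Osei vs Hoang — 13–14, Hoang advances.
Round 2: Hoang vs Novak — 13–14, Novak advances.
Round 3: Novak vs Kaur — 25–2, Novak advances.
Round 4: Novak vs Ruiz — 22–5, Novak advances.
Round 5: Novak vs Rivera — 13–14, Rivera advances.
The agenda winner is Rivera.

Rivera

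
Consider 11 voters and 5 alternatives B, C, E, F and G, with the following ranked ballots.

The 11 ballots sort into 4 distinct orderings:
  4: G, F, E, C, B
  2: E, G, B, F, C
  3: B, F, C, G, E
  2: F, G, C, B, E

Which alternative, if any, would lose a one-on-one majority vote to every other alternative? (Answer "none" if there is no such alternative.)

Head-to-head results (11 voters):
B vs C: 5 to 6, C.
B vs E: E wins 6–5.
B vs F: F, 6–5.
B vs G: G wins 8–3.
C vs E: E wins 6–5.
C vs F: F, 11–0.
C–G: G 8–3.
E vs F: E preferred on 2 ballots; F wins 9–2.
E–G: G 9–2.
F vs G: F is ranked higher on 3+2 = 5 ballots, G on 6. G wins 6–5.
Only B has no wins; B is the Condorcet loser.

B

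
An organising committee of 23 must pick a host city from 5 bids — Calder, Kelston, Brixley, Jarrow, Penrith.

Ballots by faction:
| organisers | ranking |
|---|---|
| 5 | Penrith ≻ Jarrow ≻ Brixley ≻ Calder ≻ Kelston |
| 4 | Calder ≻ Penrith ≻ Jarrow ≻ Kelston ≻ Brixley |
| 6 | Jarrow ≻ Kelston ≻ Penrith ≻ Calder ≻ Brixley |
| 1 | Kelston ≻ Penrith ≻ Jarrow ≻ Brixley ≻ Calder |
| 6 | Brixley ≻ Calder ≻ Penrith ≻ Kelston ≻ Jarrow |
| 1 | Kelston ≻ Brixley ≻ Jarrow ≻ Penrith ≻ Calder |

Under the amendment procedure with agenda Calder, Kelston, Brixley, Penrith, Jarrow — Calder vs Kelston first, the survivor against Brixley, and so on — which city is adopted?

Round 1: Calder vs Kelston — 15–8, Calder advances.
Round 2: Calder vs Brixley — 10–13, Brixley advances.
Round 3: Brixley vs Penrith — 7–16, Penrith advances.
Round 4: Penrith vs Jarrow — 16–7, Penrith advances.
Penrith survives the agenda.

Penrith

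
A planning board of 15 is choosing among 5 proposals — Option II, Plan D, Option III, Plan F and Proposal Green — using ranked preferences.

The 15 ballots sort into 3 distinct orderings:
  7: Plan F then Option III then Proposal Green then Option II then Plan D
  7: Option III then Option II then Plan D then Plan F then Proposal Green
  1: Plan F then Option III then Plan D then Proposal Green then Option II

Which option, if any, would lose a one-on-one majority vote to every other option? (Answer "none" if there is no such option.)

none

Pairwise majorities:
Option II vs Plan D: Option II preferred on 7+7 = 14 ballots; Option II wins 14–1.
Option II vs Option III: Option III wins 15–0.
Option II vs Plan F: Plan F, 8–7.
Option II vs Proposal Green: 7 for Option II, 8 for Proposal Green — Proposal Green by 8–7.
Plan D vs Option III: 0 for Plan D, 15 for Option III — Option III by 15–0.
Plan D vs Plan F: Plan D preferred on 7 ballots; Plan F wins 8–7.
Plan D vs Proposal Green: Plan D preferred on 7+1 = 8 ballots; Plan D wins 8–7.
Option III vs Plan F: 7 to 8, Plan F.
Option III–Proposal Green: Option III 15–0.
Plan F vs Proposal Green: Plan F wins 15–0.
Each option has at least one pairwise win (Option II beats Plan D; Plan D beats Proposal Green; Option III beats Option II; Plan F beats Option II; Proposal Green beats Option II) — no Condorcet loser.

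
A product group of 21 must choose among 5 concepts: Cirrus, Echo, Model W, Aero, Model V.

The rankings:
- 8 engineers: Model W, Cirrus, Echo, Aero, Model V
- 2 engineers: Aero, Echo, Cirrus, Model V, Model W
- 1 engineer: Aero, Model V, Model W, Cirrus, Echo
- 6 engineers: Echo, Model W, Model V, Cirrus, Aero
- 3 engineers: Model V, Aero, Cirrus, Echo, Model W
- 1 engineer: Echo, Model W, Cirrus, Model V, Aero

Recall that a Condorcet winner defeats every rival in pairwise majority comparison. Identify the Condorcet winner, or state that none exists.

none

Head-to-head results (21 engineers):
Cirrus vs Echo: 8+1+3 = 12 for Cirrus, 9 for Echo — Cirrus by 12–9.
Cirrus vs Model W: Cirrus preferred on 2+3 = 5 ballots; Model W wins 16–5.
Cirrus vs Aero: Cirrus is ranked higher on 8+6+1 = 15 ballots, Aero on 6. Cirrus wins 15–6.
Cirrus vs Model V: 8+2+1 = 11 for Cirrus, 10 for Model V — Cirrus by 11–10.
Echo vs Model W: 12 to 9, Echo.
Echo vs Aero: 15 to 6, Echo.
Echo vs Model V: Echo preferred on 8+2+6+1 = 17 ballots; Echo wins 17–4.
Model W vs Aero: 15 to 6, Model W.
Model W vs Model V: Model W is ranked higher on 8+6+1 = 15 ballots, Model V on 6. Model W wins 15–6.
Aero vs Model V: Aero preferred on 8+2+1 = 11 ballots; Aero wins 11–10.
Each design drops at least one matchup (Cirrus loses to Model W; Echo loses to Cirrus; Model W loses to Echo; Aero loses to Cirrus; Model V loses to Cirrus); the cycle Cirrus beats Echo beats Model W beats Cirrus rules out a Condorcet winner.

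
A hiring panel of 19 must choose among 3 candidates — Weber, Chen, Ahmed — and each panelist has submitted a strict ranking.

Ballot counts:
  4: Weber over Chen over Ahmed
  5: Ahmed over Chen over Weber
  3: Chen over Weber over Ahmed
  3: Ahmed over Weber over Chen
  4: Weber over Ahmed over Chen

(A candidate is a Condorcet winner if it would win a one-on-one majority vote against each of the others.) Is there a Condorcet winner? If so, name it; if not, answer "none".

Pairwise majorities:
Weber vs Chen: 4+3+4 = 11 for Weber, 8 for Chen — Weber by 11–8.
Weber vs Ahmed: 4+3+4 = 11 for Weber, 8 for Ahmed — Weber by 11–8.
Chen vs Ahmed: Ahmed wins 12–7.
Weber beats each of Chen, Ahmed — Weber is the Condorcet winner.

Weber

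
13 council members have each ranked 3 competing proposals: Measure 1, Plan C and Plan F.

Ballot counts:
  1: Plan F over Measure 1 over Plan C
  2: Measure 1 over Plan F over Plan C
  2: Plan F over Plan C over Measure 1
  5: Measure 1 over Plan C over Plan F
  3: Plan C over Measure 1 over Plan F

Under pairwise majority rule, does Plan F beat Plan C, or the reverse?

Plan C

Ballots ranking Plan F above Plan C: 1 + 2 + 2 = 5.
Ballots ranking Plan C above Plan F: 13 − 5 = 8.
Plan C wins the head-to-head 8–5.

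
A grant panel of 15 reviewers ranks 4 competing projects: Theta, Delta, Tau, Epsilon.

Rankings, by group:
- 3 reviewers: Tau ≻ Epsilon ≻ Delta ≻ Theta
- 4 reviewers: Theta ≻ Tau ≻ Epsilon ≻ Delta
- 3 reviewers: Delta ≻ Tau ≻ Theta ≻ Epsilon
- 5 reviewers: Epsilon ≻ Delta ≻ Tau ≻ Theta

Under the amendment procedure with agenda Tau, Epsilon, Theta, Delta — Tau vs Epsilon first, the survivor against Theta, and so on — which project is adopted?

Round 1: Tau vs Epsilon — 10–5, Tau advances.
Round 2: Tau vs Theta — 11–4, Tau advances.
Round 3: Tau vs Delta — 7–8, Delta advances.
Delta survives the agenda.

Delta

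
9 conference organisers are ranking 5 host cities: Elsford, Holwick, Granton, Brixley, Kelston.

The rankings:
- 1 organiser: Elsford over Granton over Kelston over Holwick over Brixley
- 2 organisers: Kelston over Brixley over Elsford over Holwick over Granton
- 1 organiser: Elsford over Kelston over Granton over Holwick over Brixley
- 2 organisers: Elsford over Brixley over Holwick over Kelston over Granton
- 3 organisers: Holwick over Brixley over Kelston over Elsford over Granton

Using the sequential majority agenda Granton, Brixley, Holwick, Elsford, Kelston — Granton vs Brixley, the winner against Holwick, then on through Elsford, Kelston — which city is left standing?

Round 1: Granton vs Brixley — 2–7, Brixley advances.
Round 2: Brixley vs Holwick — 4–5, Holwick advances.
Round 3: Holwick vs Elsford — 3–6, Elsford advances.
Round 4: Elsford vs Kelston — 4–5, Kelston advances.
The agenda winner is Kelston.

Kelston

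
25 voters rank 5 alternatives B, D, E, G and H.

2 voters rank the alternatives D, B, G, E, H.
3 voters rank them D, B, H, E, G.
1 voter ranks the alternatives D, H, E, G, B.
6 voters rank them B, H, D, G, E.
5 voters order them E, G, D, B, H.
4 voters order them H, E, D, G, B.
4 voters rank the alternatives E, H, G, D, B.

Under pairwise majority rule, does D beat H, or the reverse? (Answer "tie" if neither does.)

Ballots ranking D above H: 2 + 3 + 1 + 5 = 11.
Ballots ranking H above D: 25 − 11 = 14.
H wins the head-to-head 14–11.

H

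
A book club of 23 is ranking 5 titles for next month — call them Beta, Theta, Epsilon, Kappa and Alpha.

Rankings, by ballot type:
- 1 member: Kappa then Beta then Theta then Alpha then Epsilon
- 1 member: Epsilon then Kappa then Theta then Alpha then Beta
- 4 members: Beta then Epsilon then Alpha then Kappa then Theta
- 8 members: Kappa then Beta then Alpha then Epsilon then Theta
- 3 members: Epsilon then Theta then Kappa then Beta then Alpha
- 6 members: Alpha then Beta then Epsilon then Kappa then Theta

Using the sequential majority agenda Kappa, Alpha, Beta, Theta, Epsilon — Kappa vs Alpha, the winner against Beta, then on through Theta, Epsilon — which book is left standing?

Epsilon

Round 1: Kappa vs Alpha — 13–10, Kappa advances.
Round 2: Kappa vs Beta — 13–10, Kappa advances.
Round 3: Kappa vs Theta — 20–3, Kappa advances.
Round 4: Kappa vs Epsilon — 9–14, Epsilon advances.
Epsilon survives the agenda.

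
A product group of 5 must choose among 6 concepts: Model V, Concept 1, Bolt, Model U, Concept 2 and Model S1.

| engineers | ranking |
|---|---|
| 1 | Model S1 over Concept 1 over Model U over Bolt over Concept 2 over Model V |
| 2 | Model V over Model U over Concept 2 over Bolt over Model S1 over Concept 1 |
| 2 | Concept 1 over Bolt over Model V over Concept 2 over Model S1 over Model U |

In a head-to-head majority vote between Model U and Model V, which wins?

Model V

Ballots ranking Model U above Model V: 1.
Ballots ranking Model V above Model U: 5 − 1 = 4.
Model V wins the head-to-head 4–1.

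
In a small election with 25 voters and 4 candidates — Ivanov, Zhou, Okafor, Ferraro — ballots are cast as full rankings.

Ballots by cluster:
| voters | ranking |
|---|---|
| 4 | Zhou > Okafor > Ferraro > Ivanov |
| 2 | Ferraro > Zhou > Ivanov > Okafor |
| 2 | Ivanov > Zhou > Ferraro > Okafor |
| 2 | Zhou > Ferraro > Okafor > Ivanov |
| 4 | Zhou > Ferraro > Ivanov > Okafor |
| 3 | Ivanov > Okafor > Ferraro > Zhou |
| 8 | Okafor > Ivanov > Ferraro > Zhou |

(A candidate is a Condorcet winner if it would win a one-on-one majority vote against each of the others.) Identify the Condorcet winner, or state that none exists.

Head-to-head results (25 voters):
Ivanov–Zhou: Ivanov 13–12.
Ivanov vs Okafor: Okafor wins 14–11.
Ivanov vs Ferraro: Ivanov wins 13–12.
Zhou vs Okafor: Zhou wins 14–11.
Zhou–Ferraro: Ferraro 13–12.
Okafor–Ferraro: Okafor 15–10.
Every candidate loses at least once (Ivanov loses to Okafor; Zhou loses to Ivanov; Okafor loses to Zhou; Ferraro loses to Ivanov). The majority relation contains the cycle Ivanov beats Zhou beats Okafor beats Ivanov, so there is no Condorcet winner.

none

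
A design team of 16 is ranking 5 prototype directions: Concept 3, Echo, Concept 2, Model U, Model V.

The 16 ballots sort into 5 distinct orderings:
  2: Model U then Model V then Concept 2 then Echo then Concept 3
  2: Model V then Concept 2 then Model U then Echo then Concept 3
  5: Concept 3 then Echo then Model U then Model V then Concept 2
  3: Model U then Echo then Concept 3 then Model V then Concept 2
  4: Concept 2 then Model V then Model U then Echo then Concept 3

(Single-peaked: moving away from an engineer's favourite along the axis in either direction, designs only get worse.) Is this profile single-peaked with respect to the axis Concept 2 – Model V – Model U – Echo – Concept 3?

Axis positions: Concept 2=1, Model V=2, Model U=3, Echo=4, Concept 3=5.
Group 1 (peak Model U at position 3): ranking walks positions 3-2-1-4-5, expanding outward from the peak — single-peaked.
Group 2 (peak Model V at position 2): ranking walks positions 2-1-3-4-5, expanding outward from the peak — single-peaked.
Group 3 (peak Concept 3 at position 5): ranking walks positions 5-4-3-2-1, expanding outward from the peak — single-peaked.
Group 4 (peak Model U at position 3): ranking walks positions 3-4-5-2-1, expanding outward from the peak — single-peaked.
Group 5 (peak Concept 2 at position 1): ranking walks positions 1-2-3-4-5, expanding outward from the peak — single-peaked.
Every ranking is single-peaked on this axis.

yes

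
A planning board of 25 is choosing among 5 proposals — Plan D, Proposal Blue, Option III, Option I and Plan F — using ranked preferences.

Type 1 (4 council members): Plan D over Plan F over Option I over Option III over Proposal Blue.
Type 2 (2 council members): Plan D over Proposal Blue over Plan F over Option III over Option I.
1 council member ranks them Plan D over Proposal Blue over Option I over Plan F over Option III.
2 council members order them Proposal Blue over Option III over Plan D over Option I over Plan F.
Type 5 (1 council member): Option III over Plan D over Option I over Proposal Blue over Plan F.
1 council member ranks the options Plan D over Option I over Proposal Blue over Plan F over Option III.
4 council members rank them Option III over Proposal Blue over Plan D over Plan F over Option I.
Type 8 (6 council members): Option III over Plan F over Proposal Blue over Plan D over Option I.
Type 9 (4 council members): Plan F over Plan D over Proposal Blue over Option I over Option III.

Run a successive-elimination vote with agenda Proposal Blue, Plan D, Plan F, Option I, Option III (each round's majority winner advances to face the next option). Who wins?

Option III

Round 1: Proposal Blue vs Plan D — 12–13, Plan D advances.
Round 2: Plan D vs Plan F — 15–10, Plan D advances.
Round 3: Plan D vs Option I — 25–0, Plan D advances.
Round 4: Plan D vs Option III — 12–13, Option III advances.
Option III survives the agenda.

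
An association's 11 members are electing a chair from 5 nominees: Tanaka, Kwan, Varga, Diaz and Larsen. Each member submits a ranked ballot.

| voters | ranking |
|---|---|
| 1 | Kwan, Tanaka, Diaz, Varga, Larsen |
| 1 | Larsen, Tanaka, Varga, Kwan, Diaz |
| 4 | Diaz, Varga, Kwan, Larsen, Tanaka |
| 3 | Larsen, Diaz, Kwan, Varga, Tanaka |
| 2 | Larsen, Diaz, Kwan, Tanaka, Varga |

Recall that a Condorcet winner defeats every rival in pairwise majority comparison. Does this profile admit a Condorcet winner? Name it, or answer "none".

Larsen

Head-to-head results (11 voters):
Tanaka vs Kwan: 1 to 10, Kwan.
Tanaka vs Varga: Tanaka preferred on 1+1+2 = 4 ballots; Varga wins 7–4.
Tanaka vs Diaz: 2 to 9, Diaz.
Tanaka vs Larsen: 1 to 10, Larsen.
Kwan vs Varga: Kwan preferred on 1+3+2 = 6 ballots; Kwan wins 6–5.
Kwan vs Diaz: 2 to 9, Diaz.
Kwan vs Larsen: 5 to 6, Larsen.
Varga vs Diaz: 1 to 10, Diaz.
Varga vs Larsen: 1+4 = 5 for Varga, 6 for Larsen — Larsen by 6–5.
Diaz vs Larsen: 1+4 = 5 for Diaz, 6 for Larsen — Larsen by 6–5.
Larsen defeats every rival head-to-head and is the Condorcet winner.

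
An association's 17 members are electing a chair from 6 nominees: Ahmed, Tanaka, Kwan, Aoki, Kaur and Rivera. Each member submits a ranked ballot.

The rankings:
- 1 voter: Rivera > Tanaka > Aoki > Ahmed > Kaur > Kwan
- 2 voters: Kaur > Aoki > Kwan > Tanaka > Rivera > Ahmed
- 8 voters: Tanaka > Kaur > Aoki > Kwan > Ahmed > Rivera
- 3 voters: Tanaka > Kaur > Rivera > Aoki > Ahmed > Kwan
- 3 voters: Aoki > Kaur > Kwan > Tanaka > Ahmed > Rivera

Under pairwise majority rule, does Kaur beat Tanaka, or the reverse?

Ballots ranking Kaur above Tanaka: 2 + 3 = 5.
Ballots ranking Tanaka above Kaur: 17 − 5 = 12.
Tanaka wins the head-to-head 12–5.

Tanaka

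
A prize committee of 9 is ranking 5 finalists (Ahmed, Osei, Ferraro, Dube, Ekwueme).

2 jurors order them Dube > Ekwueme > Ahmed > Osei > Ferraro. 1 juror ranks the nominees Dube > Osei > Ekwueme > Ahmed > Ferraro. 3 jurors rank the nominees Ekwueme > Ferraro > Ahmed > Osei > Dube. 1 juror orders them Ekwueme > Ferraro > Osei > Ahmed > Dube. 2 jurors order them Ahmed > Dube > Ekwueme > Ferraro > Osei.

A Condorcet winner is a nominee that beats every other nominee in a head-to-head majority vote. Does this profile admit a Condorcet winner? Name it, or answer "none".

Check each pair by majority over 9 ballots:
Ahmed vs Osei: Ahmed, 7–2.
Ahmed vs Ferraro: Ahmed, 5–4.
Ahmed vs Dube: Ahmed wins 6–3.
Ahmed vs Ekwueme: Ahmed is ranked higher on 2 ballots, Ekwueme on 7. Ekwueme wins 7–2.
Osei vs Ferraro: Ferraro wins 6–3.
Osei vs Dube: Dube wins 5–4.
Osei vs Ekwueme: Ekwueme wins 8–1.
Ferraro vs Dube: Dube wins 5–4.
Ferraro vs Ekwueme: 0 to 9, Ekwueme.
Dube–Ekwueme: Dube 5–4.
Every nominee loses at least once (Ahmed loses to Ekwueme; Osei loses to Ahmed; Ferraro loses to Ahmed; Dube loses to Ahmed; Ekwueme loses to Dube). The majority relation contains the cycle Ahmed → Dube → Ekwueme → Ahmed, so there is no Condorcet winner.

none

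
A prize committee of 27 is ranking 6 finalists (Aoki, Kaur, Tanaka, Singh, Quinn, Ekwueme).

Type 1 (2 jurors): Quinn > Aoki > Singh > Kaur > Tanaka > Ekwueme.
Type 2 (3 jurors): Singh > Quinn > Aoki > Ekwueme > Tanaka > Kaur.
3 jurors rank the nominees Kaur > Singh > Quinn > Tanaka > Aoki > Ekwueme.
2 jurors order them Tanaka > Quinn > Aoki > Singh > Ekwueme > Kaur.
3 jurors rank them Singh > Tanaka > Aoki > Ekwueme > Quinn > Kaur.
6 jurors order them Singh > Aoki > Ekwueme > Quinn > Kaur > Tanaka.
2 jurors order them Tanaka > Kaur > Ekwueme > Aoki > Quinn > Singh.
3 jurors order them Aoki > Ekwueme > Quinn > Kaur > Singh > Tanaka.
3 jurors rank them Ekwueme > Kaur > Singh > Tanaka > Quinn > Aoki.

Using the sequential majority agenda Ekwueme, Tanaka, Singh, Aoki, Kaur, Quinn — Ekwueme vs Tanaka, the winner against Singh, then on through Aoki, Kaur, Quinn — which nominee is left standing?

Round 1: Ekwueme vs Tanaka — 15–12, Ekwueme advances.
Round 2: Ekwueme vs Singh — 8–19, Singh advances.
Round 3: Singh vs Aoki — 18–9, Singh advances.
Round 4: Singh vs Kaur — 16–11, Singh advances.
Round 5: Singh vs Quinn — 18–9, Singh advances.
Singh survives the agenda.

Singh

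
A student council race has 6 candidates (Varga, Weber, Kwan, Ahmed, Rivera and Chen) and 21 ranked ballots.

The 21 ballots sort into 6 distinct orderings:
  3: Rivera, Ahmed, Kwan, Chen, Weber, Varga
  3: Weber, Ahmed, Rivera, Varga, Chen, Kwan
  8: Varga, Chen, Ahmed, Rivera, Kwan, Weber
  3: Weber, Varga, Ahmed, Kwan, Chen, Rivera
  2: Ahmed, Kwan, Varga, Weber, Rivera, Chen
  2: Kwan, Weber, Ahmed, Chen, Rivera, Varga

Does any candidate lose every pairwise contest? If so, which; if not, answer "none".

none

Pairwise majorities:
Varga vs Weber: Varga is ranked higher on 8+2 = 10 ballots, Weber on 11. Weber wins 11–10.
Varga vs Kwan: Varga preferred on 3+8+3 = 14 ballots; Varga wins 14–7.
Varga vs Ahmed: 11 to 10, Varga.
Varga–Rivera: Varga 13–8.
Varga vs Chen: 3+8+3+2 = 16 for Varga, 5 for Chen — Varga by 16–5.
Weber–Kwan: Kwan 15–6.
Weber vs Ahmed: 3+3+2 = 8 for Weber, 13 for Ahmed — Ahmed by 13–8.
Weber–Rivera: Rivera 11–10.
Weber vs Chen: Chen, 11–10.
Kwan vs Ahmed: 2 for Kwan, 19 for Ahmed — Ahmed by 19–2.
Kwan vs Rivera: Rivera wins 14–7.
Kwan vs Chen: Chen, 11–10.
Ahmed vs Rivera: 3+8+3+2+2 = 18 for Ahmed, 3 for Rivera — Ahmed by 18–3.
Ahmed–Chen: Ahmed 13–8.
Rivera vs Chen: Rivera is ranked higher on 3+3+2 = 8 ballots, Chen on 13. Chen wins 13–8.
Every candidate wins at least one matchup (Varga beats Kwan; Weber beats Varga; Kwan beats Weber; Ahmed beats Weber; Rivera beats Weber; Chen beats Weber), so there is no Condorcet loser.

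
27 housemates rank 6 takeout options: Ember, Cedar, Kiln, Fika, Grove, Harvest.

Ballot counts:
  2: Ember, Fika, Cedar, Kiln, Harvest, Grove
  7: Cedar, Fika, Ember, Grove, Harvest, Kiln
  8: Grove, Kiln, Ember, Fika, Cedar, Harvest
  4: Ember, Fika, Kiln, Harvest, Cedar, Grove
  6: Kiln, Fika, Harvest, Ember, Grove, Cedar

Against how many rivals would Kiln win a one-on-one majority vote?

Kiln against each rival (27 friends):
Kiln vs Ember: Kiln, 14–13.
Kiln vs Cedar: 8+4+6 = 18 for Kiln, 9 for Cedar — Kiln by 18–9.
Kiln vs Fika: 14 to 13, Kiln.
Kiln vs Grove: 2+4+6 = 12 for Kiln, 15 for Grove — Grove by 15–12.
Kiln vs Harvest: Kiln wins 20–7.
Kiln beats Ember, Cedar, Fika, Harvest; loses to Grove — 4 pairwise wins.

4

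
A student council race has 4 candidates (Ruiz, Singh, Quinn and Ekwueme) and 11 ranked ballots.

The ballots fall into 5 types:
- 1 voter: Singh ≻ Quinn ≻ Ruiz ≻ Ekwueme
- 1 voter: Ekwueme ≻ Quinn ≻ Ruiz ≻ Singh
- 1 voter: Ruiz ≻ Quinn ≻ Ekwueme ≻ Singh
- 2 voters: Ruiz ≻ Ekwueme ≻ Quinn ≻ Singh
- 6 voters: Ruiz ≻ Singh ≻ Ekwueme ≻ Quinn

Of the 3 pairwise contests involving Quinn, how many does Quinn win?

Quinn against each rival (11 voters):
Quinn vs Ruiz: 1+1 = 2 for Quinn, 9 for Ruiz — Ruiz by 9–2.
Quinn–Singh: Singh 7–4.
Quinn vs Ekwueme: Ekwueme wins 9–2.
Quinn beats no one; loses to Ruiz, Singh, Ekwueme — 0 pairwise wins.

0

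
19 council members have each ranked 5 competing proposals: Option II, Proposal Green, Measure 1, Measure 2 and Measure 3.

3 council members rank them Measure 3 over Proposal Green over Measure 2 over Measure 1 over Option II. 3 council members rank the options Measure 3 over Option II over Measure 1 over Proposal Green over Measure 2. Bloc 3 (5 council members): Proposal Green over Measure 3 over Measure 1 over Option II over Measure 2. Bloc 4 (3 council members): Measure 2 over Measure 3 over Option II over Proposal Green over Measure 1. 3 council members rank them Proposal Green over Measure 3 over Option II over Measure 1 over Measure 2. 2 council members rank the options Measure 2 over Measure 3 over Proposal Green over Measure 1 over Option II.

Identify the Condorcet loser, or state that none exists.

Head-to-head results (19 council members):
Option II–Proposal Green: Proposal Green 13–6.
Option II vs Measure 1: Option II is ranked higher on 3+3+3 = 9 ballots, Measure 1 on 10. Measure 1 wins 10–9.
Option II vs Measure 2: Option II wins 11–8.
Option II vs Measure 3: Option II is ranked higher on 0 ballots, Measure 3 on 19. Measure 3 wins 19–0.
Proposal Green vs Measure 1: 16 to 3, Proposal Green.
Proposal Green vs Measure 2: 3+3+5+3 = 14 for Proposal Green, 5 for Measure 2 — Proposal Green by 14–5.
Proposal Green–Measure 3: Measure 3 11–8.
Measure 1 vs Measure 2: Measure 1, 11–8.
Measure 1 vs Measure 3: Measure 1 preferred on 0 ballots; Measure 3 wins 19–0.
Measure 2–Measure 3: Measure 3 14–5.
Measure 2 is beaten in every head-to-head and is the Condorcet loser.

Measure 2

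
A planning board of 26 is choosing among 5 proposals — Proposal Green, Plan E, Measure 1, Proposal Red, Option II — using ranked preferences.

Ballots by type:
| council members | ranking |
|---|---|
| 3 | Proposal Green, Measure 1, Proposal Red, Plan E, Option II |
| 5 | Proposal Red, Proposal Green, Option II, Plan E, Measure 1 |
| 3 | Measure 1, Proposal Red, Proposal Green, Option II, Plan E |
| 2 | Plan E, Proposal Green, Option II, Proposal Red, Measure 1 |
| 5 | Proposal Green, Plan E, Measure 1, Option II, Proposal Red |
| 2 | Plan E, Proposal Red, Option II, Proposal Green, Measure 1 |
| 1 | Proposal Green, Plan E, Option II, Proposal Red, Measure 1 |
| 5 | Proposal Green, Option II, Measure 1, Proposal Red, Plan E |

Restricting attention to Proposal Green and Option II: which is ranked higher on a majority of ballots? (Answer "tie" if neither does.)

Proposal Green

Ballots ranking Proposal Green above Option II: 3 + 5 + 3 + 2 + 5 + 1 + 5 = 24.
Ballots ranking Option II above Proposal Green: 26 − 24 = 2.
Proposal Green wins the head-to-head 24–2.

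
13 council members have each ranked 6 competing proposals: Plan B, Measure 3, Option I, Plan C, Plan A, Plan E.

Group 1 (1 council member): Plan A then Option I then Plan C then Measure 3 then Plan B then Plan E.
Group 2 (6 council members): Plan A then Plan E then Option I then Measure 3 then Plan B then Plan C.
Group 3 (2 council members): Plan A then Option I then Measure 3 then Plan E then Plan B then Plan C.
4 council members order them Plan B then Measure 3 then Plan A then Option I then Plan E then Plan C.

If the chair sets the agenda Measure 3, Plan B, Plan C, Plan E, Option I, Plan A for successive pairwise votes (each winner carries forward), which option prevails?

Plan A

Round 1: Measure 3 vs Plan B — 9–4, Measure 3 advances.
Round 2: Measure 3 vs Plan C — 12–1, Measure 3 advances.
Round 3: Measure 3 vs Plan E — 7–6, Measure 3 advances.
Round 4: Measure 3 vs Option I — 4–9, Option I advances.
Round 5: Option I vs Plan A — 0–13, Plan A advances.
The agenda winner is Plan A.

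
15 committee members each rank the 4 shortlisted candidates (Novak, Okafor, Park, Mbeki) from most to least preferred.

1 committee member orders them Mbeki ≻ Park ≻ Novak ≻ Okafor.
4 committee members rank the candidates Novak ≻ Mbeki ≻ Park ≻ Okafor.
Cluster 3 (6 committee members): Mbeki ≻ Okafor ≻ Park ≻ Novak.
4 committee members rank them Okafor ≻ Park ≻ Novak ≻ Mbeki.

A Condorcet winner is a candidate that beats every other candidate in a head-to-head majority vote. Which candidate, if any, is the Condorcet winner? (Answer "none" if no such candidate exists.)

Pairwise majorities:
Novak vs Okafor: 1+4 = 5 for Novak, 10 for Okafor — Okafor by 10–5.
Novak vs Park: Novak preferred on 4 ballots; Park wins 11–4.
Novak vs Mbeki: Novak preferred on 4+4 = 8 ballots; Novak wins 8–7.
Okafor vs Park: Okafor is ranked higher on 6+4 = 10 ballots, Park on 5. Okafor wins 10–5.
Okafor vs Mbeki: Okafor is ranked higher on 4 ballots, Mbeki on 11. Mbeki wins 11–4.
Park vs Mbeki: Park preferred on 4 ballots; Mbeki wins 11–4.
Every candidate loses at least once (Novak loses to Okafor; Okafor loses to Mbeki; Park loses to Okafor; Mbeki loses to Novak). The majority relation contains the cycle Novak → Mbeki → Okafor → Novak, so there is no Condorcet winner.

none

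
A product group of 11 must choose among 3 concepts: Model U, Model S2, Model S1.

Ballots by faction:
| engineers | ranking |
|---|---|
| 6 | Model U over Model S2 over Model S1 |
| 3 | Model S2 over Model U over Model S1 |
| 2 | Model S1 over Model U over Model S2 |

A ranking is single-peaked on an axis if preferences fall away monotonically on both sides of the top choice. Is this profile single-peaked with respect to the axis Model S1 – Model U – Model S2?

yes

Axis positions: Model S1=1, Model U=2, Model S2=3.
Faction 1 (peak Model U at position 2): ranking walks positions 2-3-1, expanding outward from the peak — single-peaked.
Faction 2 (peak Model S2 at position 3): ranking walks positions 3-2-1, expanding outward from the peak — single-peaked.
Faction 3 (peak Model S1 at position 1): ranking walks positions 1-2-3, expanding outward from the peak — single-peaked.
Every ranking is single-peaked on this axis.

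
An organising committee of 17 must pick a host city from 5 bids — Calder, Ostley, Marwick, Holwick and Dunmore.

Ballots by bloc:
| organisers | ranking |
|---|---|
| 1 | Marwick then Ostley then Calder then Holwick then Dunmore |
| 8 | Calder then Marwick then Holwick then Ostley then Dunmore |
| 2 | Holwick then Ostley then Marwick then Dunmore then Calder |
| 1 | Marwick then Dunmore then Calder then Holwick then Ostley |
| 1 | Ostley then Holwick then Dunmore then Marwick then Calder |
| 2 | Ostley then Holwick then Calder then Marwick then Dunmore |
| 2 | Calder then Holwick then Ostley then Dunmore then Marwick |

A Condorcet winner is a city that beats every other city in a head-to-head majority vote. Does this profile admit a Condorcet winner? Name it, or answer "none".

Head-to-head results (17 organisers):
Calder–Ostley: Calder 11–6.
Calder–Marwick: Calder 12–5.
Calder vs Holwick: Calder wins 12–5.
Calder vs Dunmore: Calder preferred on 1+8+2+2 = 13 ballots; Calder wins 13–4.
Ostley vs Marwick: 7 to 10, Marwick.
Ostley vs Holwick: 4 to 13, Holwick.
Ostley–Dunmore: Ostley 16–1.
Marwick vs Holwick: Marwick, 10–7.
Marwick–Dunmore: Marwick 14–3.
Holwick vs Dunmore: Holwick preferred on 1+8+2+1+2+2 = 16 ballots; Holwick wins 16–1.
Only Calder has no losses; Calder is the Condorcet winner.

Calder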